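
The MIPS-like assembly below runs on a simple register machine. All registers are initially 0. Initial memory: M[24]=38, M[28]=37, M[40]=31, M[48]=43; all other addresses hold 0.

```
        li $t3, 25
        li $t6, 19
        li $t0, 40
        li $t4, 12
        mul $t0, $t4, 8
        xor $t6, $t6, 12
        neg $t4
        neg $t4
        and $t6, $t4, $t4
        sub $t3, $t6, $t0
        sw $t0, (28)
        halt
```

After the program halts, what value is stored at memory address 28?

96

after li $t3, 25: $t3=25
after li $t6, 19: $t6=19
after li $t0, 40: $t0=40
after li $t4, 12: $t4=12
after mul $t0, $t4, 8: $t0=12*8=96
after xor $t6, $t6, 12: $t6=19^12=31
after neg $t4: $t4=-(12)=-12
after neg $t4: $t4=-(-12)=12
after and $t6, $t4, $t4: $t6=12&12=12
after sub $t3, $t6, $t0: $t3=12-96=-84
sw $t0, (28) → M[28]=96
halt.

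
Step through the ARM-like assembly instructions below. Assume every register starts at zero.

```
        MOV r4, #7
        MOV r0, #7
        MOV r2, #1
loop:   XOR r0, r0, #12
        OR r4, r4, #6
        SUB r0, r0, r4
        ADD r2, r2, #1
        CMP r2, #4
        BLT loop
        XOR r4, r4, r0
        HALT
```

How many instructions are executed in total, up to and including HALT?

23

r4=7
r0=7
r2=1
r0=7^12=11
r4=7|6=7
r0=11-7=4
r2=1+1=2
CMP r2, #4  (cmp 2,4)
BLT loop: taken
r0=4^12=8
r4=7|6=7
r0=8-7=1
r2=2+1=3
CMP r2, #4  (cmp 3,4)
BLT loop: taken
r0=1^12=13
r4=7|6=7
r0=13-7=6
r2=3+1=4
CMP r2, #4  (cmp 4,4)
BLT loop: not taken
r4=7^6=1
halt.
Total executed instructions: 23.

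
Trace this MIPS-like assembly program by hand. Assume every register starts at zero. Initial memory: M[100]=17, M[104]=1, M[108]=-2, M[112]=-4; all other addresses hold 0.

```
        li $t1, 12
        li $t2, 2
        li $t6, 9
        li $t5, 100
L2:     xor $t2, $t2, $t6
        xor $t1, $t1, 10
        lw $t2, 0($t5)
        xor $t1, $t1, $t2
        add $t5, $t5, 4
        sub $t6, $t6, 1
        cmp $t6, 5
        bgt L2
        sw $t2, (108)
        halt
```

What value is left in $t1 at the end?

30

li $t1, 12 → $t1=12
li $t2, 2 → $t2=2
li $t6, 9 → $t6=9
li $t5, 100 → $t5=100
xor $t2, $t2, $t6 → $t2=2^9=11
xor $t1, $t1, 10 → $t1=12^10=6
lw $t2, 0($t5) → $t2=M[100]=17
xor $t1, $t1, $t2 → $t1=6^17=23
add $t5, $t5, 4 → $t5=100+4=104
sub $t6, $t6, 1 → $t6=9-1=8
cmp $t6, 5  (cmp 8,5)
bgt L2: taken
xor $t2, $t2, $t6 → $t2=17^8=25
xor $t1, $t1, 10 → $t1=23^10=29
lw $t2, 0($t5) → $t2=M[104]=1
xor $t1, $t1, $t2 → $t1=29^1=28
add $t5, $t5, 4 → $t5=104+4=108
sub $t6, $t6, 1 → $t6=8-1=7
cmp $t6, 5  (cmp 7,5)
bgt L2: taken
xor $t2, $t2, $t6 → $t2=1^7=6
xor $t1, $t1, 10 → $t1=28^10=22
lw $t2, 0($t5) → $t2=M[108]=-2
xor $t1, $t1, $t2 → $t1=22^(-2)=-24
add $t5, $t5, 4 → $t5=108+4=112
sub $t6, $t6, 1 → $t6=7-1=6
cmp $t6, 5  (cmp 6,5)
bgt L2: taken
xor $t2, $t2, $t6 → $t2=(-2)^6=-8
xor $t1, $t1, 10 → $t1=(-24)^10=-30
lw $t2, 0($t5) → $t2=M[112]=-4
xor $t1, $t1, $t2 → $t1=(-30)^(-4)=30
add $t5, $t5, 4 → $t5=112+4=116
sub $t6, $t6, 1 → $t6=6-1=5
cmp $t6, 5  (cmp 5,5)
bgt L2: not taken
sw $t2, (108) → M[108]=-4
halt.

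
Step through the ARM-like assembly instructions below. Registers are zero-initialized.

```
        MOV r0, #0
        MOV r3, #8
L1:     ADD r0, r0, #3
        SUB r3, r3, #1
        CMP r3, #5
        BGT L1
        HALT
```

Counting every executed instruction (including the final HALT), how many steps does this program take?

after MOV r0, #0: r0=0
after MOV r3, #8: r3=8
after ADD r0, r0, #3: r0=0+3=3
after SUB r3, r3, #1: r3=8-1=7
CMP r3, #5  (cmp 7,5)
BGT L1: taken
after ADD r0, r0, #3: r0=3+3=6
after SUB r3, r3, #1: r3=7-1=6
CMP r3, #5  (cmp 6,5)
BGT L1: taken
after ADD r0, r0, #3: r0=6+3=9
after SUB r3, r3, #1: r3=6-1=5
CMP r3, #5  (cmp 5,5)
BGT L1: not taken
halt.
Total executed instructions: 15.

15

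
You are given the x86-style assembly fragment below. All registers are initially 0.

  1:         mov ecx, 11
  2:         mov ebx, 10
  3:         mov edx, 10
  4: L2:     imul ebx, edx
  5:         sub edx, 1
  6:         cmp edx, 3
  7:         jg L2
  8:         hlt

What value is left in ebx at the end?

mov ecx, 11 → ecx=11
mov ebx, 10 → ebx=10
mov edx, 10 → edx=10
imul ebx, edx → ebx=10*10=100
sub edx, 1 → edx=10-1=9
cmp edx, 3  (cmp 9,3)
jg L2: taken
imul ebx, edx → ebx=100*9=900
sub edx, 1 → edx=9-1=8
cmp edx, 3  (cmp 8,3)
jg L2: taken
imul ebx, edx → ebx=900*8=7200
sub edx, 1 → edx=8-1=7
cmp edx, 3  (cmp 7,3)
jg L2: taken
imul ebx, edx → ebx=7200*7=50400
sub edx, 1 → edx=7-1=6
cmp edx, 3  (cmp 6,3)
jg L2: taken
imul ebx, edx → ebx=50400*6=302400
sub edx, 1 → edx=6-1=5
cmp edx, 3  (cmp 5,3)
jg L2: taken
imul ebx, edx → ebx=302400*5=1512000
sub edx, 1 → edx=5-1=4
cmp edx, 3  (cmp 4,3)
jg L2: taken
imul ebx, edx → ebx=1512000*4=6048000
sub edx, 1 → edx=4-1=3
cmp edx, 3  (cmp 3,3)
jg L2: not taken
halt.

6048000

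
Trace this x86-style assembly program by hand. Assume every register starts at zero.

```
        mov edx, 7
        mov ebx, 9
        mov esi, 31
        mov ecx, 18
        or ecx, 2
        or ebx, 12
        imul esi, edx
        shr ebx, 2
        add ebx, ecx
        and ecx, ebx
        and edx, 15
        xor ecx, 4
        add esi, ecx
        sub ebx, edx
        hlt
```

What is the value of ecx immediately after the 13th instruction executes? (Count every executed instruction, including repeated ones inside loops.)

20

edx=7
ebx=9
esi=31
ecx=18
ecx=18|2=18
ebx=9|12=13
esi=31*7=217
ebx=13>>2=3
ebx=3+18=21
ecx=18&21=16
edx=7&15=7
ecx=16^4=20
esi=217+20=237
After step 13: ecx = 20.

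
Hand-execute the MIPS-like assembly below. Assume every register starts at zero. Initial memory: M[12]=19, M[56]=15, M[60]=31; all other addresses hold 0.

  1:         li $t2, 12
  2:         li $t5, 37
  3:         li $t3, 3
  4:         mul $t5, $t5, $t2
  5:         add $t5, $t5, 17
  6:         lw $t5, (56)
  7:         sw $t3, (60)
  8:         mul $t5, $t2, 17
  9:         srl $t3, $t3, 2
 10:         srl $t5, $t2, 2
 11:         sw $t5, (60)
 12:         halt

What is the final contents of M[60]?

3

after li $t2, 12: $t2=12
after li $t5, 37: $t5=37
after li $t3, 3: $t3=3
after mul $t5, $t5, $t2: $t5=37*12=444
after add $t5, $t5, 17: $t5=444+17=461
after lw $t5, (56): $t5=M[56]=15
sw $t3, (60) → M[60]=3
after mul $t5, $t2, 17: $t5=12*17=204
after srl $t3, $t3, 2: $t3=3>>2=0
after srl $t5, $t2, 2: $t5=12>>2=3
sw $t5, (60) → M[60]=3
halt.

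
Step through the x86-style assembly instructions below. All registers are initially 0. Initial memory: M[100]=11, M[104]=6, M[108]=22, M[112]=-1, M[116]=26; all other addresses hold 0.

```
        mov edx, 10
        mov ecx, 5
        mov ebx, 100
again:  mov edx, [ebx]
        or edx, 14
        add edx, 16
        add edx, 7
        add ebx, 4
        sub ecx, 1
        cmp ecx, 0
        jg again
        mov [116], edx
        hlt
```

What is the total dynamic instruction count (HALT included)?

45

after mov edx, 10: edx=10
after mov ecx, 5: ecx=5
after mov ebx, 100: ebx=100
after mov edx, [ebx]: edx=M[100]=11
after or edx, 14: edx=11|14=15
after add edx, 16: edx=15+16=31
after add edx, 7: edx=31+7=38
after add ebx, 4: ebx=100+4=104
after sub ecx, 1: ecx=5-1=4
cmp ecx, 0  (cmp 4,0)
jg again: taken
after mov edx, [ebx]: edx=M[104]=6
after or edx, 14: edx=6|14=14
after add edx, 16: edx=14+16=30
after add edx, 7: edx=30+7=37
after add ebx, 4: ebx=104+4=108
after sub ecx, 1: ecx=4-1=3
cmp ecx, 0  (cmp 3,0)
jg again: taken
after mov edx, [ebx]: edx=M[108]=22
after or edx, 14: edx=22|14=30
after add edx, 16: edx=30+16=46
after add edx, 7: edx=46+7=53
after add ebx, 4: ebx=108+4=112
after sub ecx, 1: ecx=3-1=2
cmp ecx, 0  (cmp 2,0)
jg again: taken
after mov edx, [ebx]: edx=M[112]=-1
after or edx, 14: edx=(-1)|14=-1
after add edx, 16: edx=(-1)+16=15
after add edx, 7: edx=15+7=22
after add ebx, 4: ebx=112+4=116
after sub ecx, 1: ecx=2-1=1
cmp ecx, 0  (cmp 1,0)
jg again: taken
after mov edx, [ebx]: edx=M[116]=26
after or edx, 14: edx=26|14=30
after add edx, 16: edx=30+16=46
after add edx, 7: edx=46+7=53
after add ebx, 4: ebx=116+4=120
after sub ecx, 1: ecx=1-1=0
cmp ecx, 0  (cmp 0,0)
jg again: not taken
mov [116], edx → M[116]=53
halt.
Total executed instructions: 45.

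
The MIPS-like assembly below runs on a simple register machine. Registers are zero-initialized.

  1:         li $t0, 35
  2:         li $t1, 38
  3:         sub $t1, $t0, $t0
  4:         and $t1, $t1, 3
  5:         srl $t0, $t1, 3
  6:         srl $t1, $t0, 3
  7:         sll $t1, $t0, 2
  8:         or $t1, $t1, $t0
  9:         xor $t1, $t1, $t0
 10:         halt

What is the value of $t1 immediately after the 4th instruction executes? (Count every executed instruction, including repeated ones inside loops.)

0

after li $t0, 35: $t0=35
after li $t1, 38: $t1=38
after sub $t1, $t0, $t0: $t1=35-35=0
after and $t1, $t1, 3: $t1=0&3=0
After step 4: $t1 = 0.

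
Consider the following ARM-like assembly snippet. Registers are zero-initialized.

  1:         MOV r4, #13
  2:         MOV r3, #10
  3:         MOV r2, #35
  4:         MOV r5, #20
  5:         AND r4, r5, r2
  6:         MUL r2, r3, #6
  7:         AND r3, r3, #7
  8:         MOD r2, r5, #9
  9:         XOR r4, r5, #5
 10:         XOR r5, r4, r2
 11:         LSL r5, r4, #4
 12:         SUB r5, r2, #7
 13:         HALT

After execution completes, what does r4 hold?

17

r4=13
r3=10
r2=35
r5=20
r4=20&35=0
r2=10*6=60
r3=10&7=2
r2=20%9=2
r4=20^5=17
r5=17^2=19
r5=17<<4=272
r5=2-7=-5
halt.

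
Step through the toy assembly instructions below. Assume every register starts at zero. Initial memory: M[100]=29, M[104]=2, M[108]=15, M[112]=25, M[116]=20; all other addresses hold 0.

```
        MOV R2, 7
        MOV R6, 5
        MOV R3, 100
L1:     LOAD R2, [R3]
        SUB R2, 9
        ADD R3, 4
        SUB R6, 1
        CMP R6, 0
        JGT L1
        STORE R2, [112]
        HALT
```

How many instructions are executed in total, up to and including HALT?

35

R2=7
R6=5
R3=100
R2=M[100]=29
R2=29-9=20
R3=100+4=104
R6=5-1=4
CMP R6, 0  (cmp 4,0)
JGT L1: taken
R2=M[104]=2
R2=2-9=-7
R3=104+4=108
R6=4-1=3
CMP R6, 0  (cmp 3,0)
JGT L1: taken
R2=M[108]=15
R2=15-9=6
R3=108+4=112
R6=3-1=2
CMP R6, 0  (cmp 2,0)
JGT L1: taken
R2=M[112]=25
R2=25-9=16
R3=112+4=116
R6=2-1=1
CMP R6, 0  (cmp 1,0)
JGT L1: taken
R2=M[116]=20
R2=20-9=11
R3=116+4=120
R6=1-1=0
CMP R6, 0  (cmp 0,0)
JGT L1: not taken
STORE R2, [112] → M[112]=11
halt.
Total executed instructions: 35.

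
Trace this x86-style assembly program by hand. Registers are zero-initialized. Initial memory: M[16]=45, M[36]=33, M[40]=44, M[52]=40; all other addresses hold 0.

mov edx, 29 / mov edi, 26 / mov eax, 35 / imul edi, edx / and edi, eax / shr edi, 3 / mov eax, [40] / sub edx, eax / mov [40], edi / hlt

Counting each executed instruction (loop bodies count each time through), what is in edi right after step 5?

edx=29
edi=26
eax=35
edi=26*29=754
edi=754&35=34
After step 5: edi = 34.

34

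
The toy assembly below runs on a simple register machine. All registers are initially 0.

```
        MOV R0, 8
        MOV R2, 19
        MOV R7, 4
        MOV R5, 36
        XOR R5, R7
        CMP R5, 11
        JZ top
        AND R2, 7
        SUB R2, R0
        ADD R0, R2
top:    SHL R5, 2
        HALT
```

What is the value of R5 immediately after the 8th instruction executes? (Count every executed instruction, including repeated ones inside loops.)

after MOV R0, 8: R0=8
after MOV R2, 19: R2=19
after MOV R7, 4: R7=4
after MOV R5, 36: R5=36
after XOR R5, R7: R5=36^4=32
CMP R5, 11  (cmp 32,11)
JZ top: not taken
after AND R2, 7: R2=19&7=3
After step 8: R5 = 32.

32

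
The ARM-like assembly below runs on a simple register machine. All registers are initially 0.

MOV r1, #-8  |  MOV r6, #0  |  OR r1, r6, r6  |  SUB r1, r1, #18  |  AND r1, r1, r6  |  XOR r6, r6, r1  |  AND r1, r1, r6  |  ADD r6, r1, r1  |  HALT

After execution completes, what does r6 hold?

0

r1=-8
r6=0
r1=0|0=0
r1=0-18=-18
r1=(-18)&0=0
r6=0^0=0
r1=0&0=0
r6=0+0=0
halt.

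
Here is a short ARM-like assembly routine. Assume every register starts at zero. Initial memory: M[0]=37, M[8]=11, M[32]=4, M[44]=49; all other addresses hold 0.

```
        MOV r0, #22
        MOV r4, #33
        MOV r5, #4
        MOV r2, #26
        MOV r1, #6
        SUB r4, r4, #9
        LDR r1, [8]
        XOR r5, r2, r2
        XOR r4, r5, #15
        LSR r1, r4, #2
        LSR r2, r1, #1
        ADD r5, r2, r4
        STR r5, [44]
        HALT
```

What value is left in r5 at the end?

16

r0=22
r4=33
r5=4
r2=26
r1=6
r4=33-9=24
r1=M[8]=11
r5=26^26=0
r4=0^15=15
r1=15>>2=3
r2=3>>1=1
r5=1+15=16
STR r5, [44] → M[44]=16
halt.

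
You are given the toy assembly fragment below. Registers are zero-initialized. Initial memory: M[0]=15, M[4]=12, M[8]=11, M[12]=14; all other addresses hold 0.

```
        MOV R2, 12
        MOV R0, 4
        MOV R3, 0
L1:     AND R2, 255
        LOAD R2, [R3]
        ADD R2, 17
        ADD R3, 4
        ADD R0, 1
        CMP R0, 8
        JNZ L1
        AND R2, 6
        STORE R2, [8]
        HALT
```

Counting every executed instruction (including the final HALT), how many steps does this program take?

R2=12
R0=4
R3=0
R2=12&255=12
R2=M[0]=15
R2=15+17=32
R3=0+4=4
R0=4+1=5
CMP R0, 8  (cmp 5,8)
JNZ L1: taken
R2=32&255=32
R2=M[4]=12
R2=12+17=29
R3=4+4=8
R0=5+1=6
CMP R0, 8  (cmp 6,8)
JNZ L1: taken
R2=29&255=29
R2=M[8]=11
R2=11+17=28
R3=8+4=12
R0=6+1=7
CMP R0, 8  (cmp 7,8)
JNZ L1: taken
R2=28&255=28
R2=M[12]=14
R2=14+17=31
R3=12+4=16
R0=7+1=8
CMP R0, 8  (cmp 8,8)
JNZ L1: not taken
R2=31&6=6
STORE R2, [8] → M[8]=6
halt.
Total executed instructions: 34.

34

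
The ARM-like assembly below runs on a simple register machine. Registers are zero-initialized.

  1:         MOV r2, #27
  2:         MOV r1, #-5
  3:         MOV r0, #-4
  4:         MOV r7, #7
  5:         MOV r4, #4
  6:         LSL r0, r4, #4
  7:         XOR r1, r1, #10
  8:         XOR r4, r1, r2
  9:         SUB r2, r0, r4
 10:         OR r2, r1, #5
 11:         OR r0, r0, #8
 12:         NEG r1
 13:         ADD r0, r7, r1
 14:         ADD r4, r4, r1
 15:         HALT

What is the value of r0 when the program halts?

after MOV r2, #27: r2=27
after MOV r1, #-5: r1=-5
after MOV r0, #-4: r0=-4
after MOV r7, #7: r7=7
after MOV r4, #4: r4=4
after LSL r0, r4, #4: r0=4<<4=64
after XOR r1, r1, #10: r1=(-5)^10=-15
after XOR r4, r1, r2: r4=(-15)^27=-22
after SUB r2, r0, r4: r2=64-(-22)=86
after OR r2, r1, #5: r2=(-15)|5=-11
after OR r0, r0, #8: r0=64|8=72
after NEG r1: r1=-(-15)=15
after ADD r0, r7, r1: r0=7+15=22
after ADD r4, r4, r1: r4=(-22)+15=-7
halt.

22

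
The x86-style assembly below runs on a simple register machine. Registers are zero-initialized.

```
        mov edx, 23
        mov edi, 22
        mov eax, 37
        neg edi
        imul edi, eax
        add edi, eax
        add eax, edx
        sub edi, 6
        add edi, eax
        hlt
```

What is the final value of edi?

-723

edx=23
edi=22
eax=37
edi=-(22)=-22
edi=(-22)*37=-814
edi=(-814)+37=-777
eax=37+23=60
edi=(-777)-6=-783
edi=(-783)+60=-723
halt.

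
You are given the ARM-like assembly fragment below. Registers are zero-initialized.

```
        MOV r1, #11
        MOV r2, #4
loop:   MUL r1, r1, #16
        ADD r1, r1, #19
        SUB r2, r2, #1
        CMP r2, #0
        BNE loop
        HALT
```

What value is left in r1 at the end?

803907

after MOV r1, #11: r1=11
after MOV r2, #4: r2=4
after MUL r1, r1, #16: r1=11*16=176
after ADD r1, r1, #19: r1=176+19=195
after SUB r2, r2, #1: r2=4-1=3
CMP r2, #0  (cmp 3,0)
BNE loop: taken
after MUL r1, r1, #16: r1=195*16=3120
after ADD r1, r1, #19: r1=3120+19=3139
after SUB r2, r2, #1: r2=3-1=2
CMP r2, #0  (cmp 2,0)
BNE loop: taken
after MUL r1, r1, #16: r1=3139*16=50224
after ADD r1, r1, #19: r1=50224+19=50243
after SUB r2, r2, #1: r2=2-1=1
CMP r2, #0  (cmp 1,0)
BNE loop: taken
after MUL r1, r1, #16: r1=50243*16=803888
after ADD r1, r1, #19: r1=803888+19=803907
after SUB r2, r2, #1: r2=1-1=0
CMP r2, #0  (cmp 0,0)
BNE loop: not taken
halt.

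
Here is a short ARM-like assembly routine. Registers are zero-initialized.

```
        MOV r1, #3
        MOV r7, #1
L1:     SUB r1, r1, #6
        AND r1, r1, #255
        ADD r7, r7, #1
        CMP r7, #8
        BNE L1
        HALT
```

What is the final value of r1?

217

r1=3
r7=1
r1=3-6=-3
r1=(-3)&255=253
r7=1+1=2
CMP r7, #8  (cmp 2,8)
BNE L1: taken
r1=253-6=247
r1=247&255=247
r7=2+1=3
CMP r7, #8  (cmp 3,8)
BNE L1: taken
r1=247-6=241
r1=241&255=241
r7=3+1=4
CMP r7, #8  (cmp 4,8)
BNE L1: taken
r1=241-6=235
r1=235&255=235
r7=4+1=5
CMP r7, #8  (cmp 5,8)
BNE L1: taken
r1=235-6=229
r1=229&255=229
r7=5+1=6
CMP r7, #8  (cmp 6,8)
BNE L1: taken
r1=229-6=223
r1=223&255=223
r7=6+1=7
CMP r7, #8  (cmp 7,8)
BNE L1: taken
r1=223-6=217
r1=217&255=217
r7=7+1=8
CMP r7, #8  (cmp 8,8)
BNE L1: not taken
halt.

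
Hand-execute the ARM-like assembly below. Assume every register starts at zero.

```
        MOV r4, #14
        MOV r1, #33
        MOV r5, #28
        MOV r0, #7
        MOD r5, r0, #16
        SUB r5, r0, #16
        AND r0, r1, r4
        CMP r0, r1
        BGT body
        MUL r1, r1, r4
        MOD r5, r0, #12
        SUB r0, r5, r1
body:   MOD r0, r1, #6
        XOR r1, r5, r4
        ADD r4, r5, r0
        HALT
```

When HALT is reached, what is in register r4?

0

r4=14
r1=33
r5=28
r0=7
r5=7%16=7
r5=7-16=-9
r0=33&14=0
CMP r0, r1  (cmp 0,33)
BGT body: not taken
r1=33*14=462
r5=0%12=0
r0=0-462=-462
r0=462%6=0
r1=0^14=14
r4=0+0=0
halt.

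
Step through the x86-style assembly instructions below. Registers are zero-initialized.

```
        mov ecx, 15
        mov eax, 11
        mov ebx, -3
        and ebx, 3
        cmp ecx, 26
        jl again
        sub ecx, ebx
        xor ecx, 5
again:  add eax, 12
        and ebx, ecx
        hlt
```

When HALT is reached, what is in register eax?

ecx=15
eax=11
ebx=-3
ebx=(-3)&3=1
cmp ecx, 26  (cmp 15,26)
jl again: taken
eax=11+12=23
ebx=1&15=1
halt.

23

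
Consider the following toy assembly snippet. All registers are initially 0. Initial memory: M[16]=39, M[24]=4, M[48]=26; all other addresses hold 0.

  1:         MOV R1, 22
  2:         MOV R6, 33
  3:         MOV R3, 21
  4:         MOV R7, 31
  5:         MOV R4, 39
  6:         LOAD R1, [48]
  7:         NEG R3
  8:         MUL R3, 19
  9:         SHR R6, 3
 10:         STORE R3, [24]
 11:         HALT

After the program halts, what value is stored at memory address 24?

MOV R1, 22 → R1=22
MOV R6, 33 → R6=33
MOV R3, 21 → R3=21
MOV R7, 31 → R7=31
MOV R4, 39 → R4=39
LOAD R1, [48] → R1=M[48]=26
NEG R3 → R3=-(21)=-21
MUL R3, 19 → R3=(-21)*19=-399
SHR R6, 3 → R6=33>>3=4
STORE R3, [24] → M[24]=-399
halt.

-399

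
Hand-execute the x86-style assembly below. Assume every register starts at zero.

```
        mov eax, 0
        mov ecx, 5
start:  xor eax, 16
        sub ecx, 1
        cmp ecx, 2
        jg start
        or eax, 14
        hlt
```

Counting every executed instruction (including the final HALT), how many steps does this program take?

16

after mov eax, 0: eax=0
after mov ecx, 5: ecx=5
after xor eax, 16: eax=0^16=16
after sub ecx, 1: ecx=5-1=4
cmp ecx, 2  (cmp 4,2)
jg start: taken
after xor eax, 16: eax=16^16=0
after sub ecx, 1: ecx=4-1=3
cmp ecx, 2  (cmp 3,2)
jg start: taken
after xor eax, 16: eax=0^16=16
after sub ecx, 1: ecx=3-1=2
cmp ecx, 2  (cmp 2,2)
jg start: not taken
after or eax, 14: eax=16|14=30
halt.
Total executed instructions: 16.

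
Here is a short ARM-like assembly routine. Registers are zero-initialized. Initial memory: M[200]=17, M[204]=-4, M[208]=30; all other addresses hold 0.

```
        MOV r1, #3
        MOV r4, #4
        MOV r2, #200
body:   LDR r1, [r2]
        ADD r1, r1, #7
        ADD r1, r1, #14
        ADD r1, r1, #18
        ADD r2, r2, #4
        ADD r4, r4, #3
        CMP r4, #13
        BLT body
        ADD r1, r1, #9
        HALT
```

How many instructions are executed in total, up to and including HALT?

after MOV r1, #3: r1=3
after MOV r4, #4: r4=4
after MOV r2, #200: r2=200
after LDR r1, [r2]: r1=M[200]=17
after ADD r1, r1, #7: r1=17+7=24
after ADD r1, r1, #14: r1=24+14=38
after ADD r1, r1, #18: r1=38+18=56
after ADD r2, r2, #4: r2=200+4=204
after ADD r4, r4, #3: r4=4+3=7
CMP r4, #13  (cmp 7,13)
BLT body: taken
after LDR r1, [r2]: r1=M[204]=-4
after ADD r1, r1, #7: r1=(-4)+7=3
after ADD r1, r1, #14: r1=3+14=17
after ADD r1, r1, #18: r1=17+18=35
after ADD r2, r2, #4: r2=204+4=208
after ADD r4, r4, #3: r4=7+3=10
CMP r4, #13  (cmp 10,13)
BLT body: taken
after LDR r1, [r2]: r1=M[208]=30
after ADD r1, r1, #7: r1=30+7=37
after ADD r1, r1, #14: r1=37+14=51
after ADD r1, r1, #18: r1=51+18=69
after ADD r2, r2, #4: r2=208+4=212
after ADD r4, r4, #3: r4=10+3=13
CMP r4, #13  (cmp 13,13)
BLT body: not taken
after ADD r1, r1, #9: r1=69+9=78
halt.
Total executed instructions: 29.

29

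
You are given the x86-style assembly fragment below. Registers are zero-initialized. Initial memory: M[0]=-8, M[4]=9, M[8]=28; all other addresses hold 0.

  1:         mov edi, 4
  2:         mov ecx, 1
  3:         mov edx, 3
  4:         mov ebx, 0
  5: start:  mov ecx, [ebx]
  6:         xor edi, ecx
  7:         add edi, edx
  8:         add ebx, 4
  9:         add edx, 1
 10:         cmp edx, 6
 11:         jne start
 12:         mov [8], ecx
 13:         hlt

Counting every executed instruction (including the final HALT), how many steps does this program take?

after mov edi, 4: edi=4
after mov ecx, 1: ecx=1
after mov edx, 3: edx=3
after mov ebx, 0: ebx=0
after mov ecx, [ebx]: ecx=M[0]=-8
after xor edi, ecx: edi=4^(-8)=-4
after add edi, edx: edi=(-4)+3=-1
after add ebx, 4: ebx=0+4=4
after add edx, 1: edx=3+1=4
cmp edx, 6  (cmp 4,6)
jne start: taken
after mov ecx, [ebx]: ecx=M[4]=9
after xor edi, ecx: edi=(-1)^9=-10
after add edi, edx: edi=(-10)+4=-6
after add ebx, 4: ebx=4+4=8
after add edx, 1: edx=4+1=5
cmp edx, 6  (cmp 5,6)
jne start: taken
after mov ecx, [ebx]: ecx=M[8]=28
after xor edi, ecx: edi=(-6)^28=-26
after add edi, edx: edi=(-26)+5=-21
after add ebx, 4: ebx=8+4=12
after add edx, 1: edx=5+1=6
cmp edx, 6  (cmp 6,6)
jne start: not taken
mov [8], ecx → M[8]=28
halt.
Total executed instructions: 27.

27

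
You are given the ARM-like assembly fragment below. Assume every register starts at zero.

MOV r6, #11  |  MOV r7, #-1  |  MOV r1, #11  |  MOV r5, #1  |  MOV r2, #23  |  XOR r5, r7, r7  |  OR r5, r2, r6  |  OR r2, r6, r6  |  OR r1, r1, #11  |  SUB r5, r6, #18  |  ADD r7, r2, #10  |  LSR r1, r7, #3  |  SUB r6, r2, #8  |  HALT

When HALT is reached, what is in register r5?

-7

after MOV r6, #11: r6=11
after MOV r7, #-1: r7=-1
after MOV r1, #11: r1=11
after MOV r5, #1: r5=1
after MOV r2, #23: r2=23
after XOR r5, r7, r7: r5=(-1)^(-1)=0
after OR r5, r2, r6: r5=23|11=31
after OR r2, r6, r6: r2=11|11=11
after OR r1, r1, #11: r1=11|11=11
after SUB r5, r6, #18: r5=11-18=-7
after ADD r7, r2, #10: r7=11+10=21
after LSR r1, r7, #3: r1=21>>3=2
after SUB r6, r2, #8: r6=11-8=3
halt.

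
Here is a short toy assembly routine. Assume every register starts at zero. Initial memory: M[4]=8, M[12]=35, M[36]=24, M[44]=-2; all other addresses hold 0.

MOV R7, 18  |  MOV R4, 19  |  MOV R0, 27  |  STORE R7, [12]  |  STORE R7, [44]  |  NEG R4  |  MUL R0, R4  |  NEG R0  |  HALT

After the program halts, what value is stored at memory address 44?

R7=18
R4=19
R0=27
STORE R7, [12] → M[12]=18
STORE R7, [44] → M[44]=18
R4=-(19)=-19
R0=27*(-19)=-513
R0=-(-513)=513
halt.

18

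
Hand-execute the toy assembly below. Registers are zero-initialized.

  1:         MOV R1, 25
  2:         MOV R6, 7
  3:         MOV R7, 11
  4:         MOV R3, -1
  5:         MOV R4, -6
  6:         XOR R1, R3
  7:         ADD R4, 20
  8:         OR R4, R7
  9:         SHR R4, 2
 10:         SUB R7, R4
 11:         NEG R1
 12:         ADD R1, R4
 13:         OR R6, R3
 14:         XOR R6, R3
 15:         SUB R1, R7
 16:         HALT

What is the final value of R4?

R1=25
R6=7
R7=11
R3=-1
R4=-6
R1=25^(-1)=-26
R4=(-6)+20=14
R4=14|11=15
R4=15>>2=3
R7=11-3=8
R1=-(-26)=26
R1=26+3=29
R6=7|(-1)=-1
R6=(-1)^(-1)=0
R1=29-8=21
halt.

3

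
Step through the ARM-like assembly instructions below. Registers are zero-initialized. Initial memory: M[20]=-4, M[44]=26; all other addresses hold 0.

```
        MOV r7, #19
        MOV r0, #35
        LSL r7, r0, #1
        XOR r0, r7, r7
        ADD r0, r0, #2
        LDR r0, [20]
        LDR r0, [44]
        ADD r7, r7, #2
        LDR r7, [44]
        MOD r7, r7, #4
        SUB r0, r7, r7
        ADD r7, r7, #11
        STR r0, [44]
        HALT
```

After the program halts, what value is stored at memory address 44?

0

r7=19
r0=35
r7=35<<1=70
r0=70^70=0
r0=0+2=2
r0=M[20]=-4
r0=M[44]=26
r7=70+2=72
r7=M[44]=26
r7=26%4=2
r0=2-2=0
r7=2+11=13
STR r0, [44] → M[44]=0
halt.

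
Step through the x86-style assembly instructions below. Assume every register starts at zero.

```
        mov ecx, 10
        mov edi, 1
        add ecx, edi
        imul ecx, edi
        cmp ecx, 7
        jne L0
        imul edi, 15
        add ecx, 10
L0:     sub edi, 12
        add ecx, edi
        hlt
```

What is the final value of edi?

ecx=10
edi=1
ecx=10+1=11
ecx=11*1=11
cmp ecx, 7  (cmp 11,7)
jne L0: taken
edi=1-12=-11
ecx=11+(-11)=0
halt.

-11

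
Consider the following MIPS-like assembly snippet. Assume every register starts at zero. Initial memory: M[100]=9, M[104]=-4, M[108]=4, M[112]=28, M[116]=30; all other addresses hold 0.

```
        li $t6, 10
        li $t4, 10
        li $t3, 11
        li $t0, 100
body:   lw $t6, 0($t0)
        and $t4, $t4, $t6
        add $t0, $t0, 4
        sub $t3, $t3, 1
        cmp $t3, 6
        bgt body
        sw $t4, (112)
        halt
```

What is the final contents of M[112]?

0

li $t6, 10 → $t6=10
li $t4, 10 → $t4=10
li $t3, 11 → $t3=11
li $t0, 100 → $t0=100
lw $t6, 0($t0) → $t6=M[100]=9
and $t4, $t4, $t6 → $t4=10&9=8
add $t0, $t0, 4 → $t0=100+4=104
sub $t3, $t3, 1 → $t3=11-1=10
cmp $t3, 6  (cmp 10,6)
bgt body: taken
lw $t6, 0($t0) → $t6=M[104]=-4
and $t4, $t4, $t6 → $t4=8&(-4)=8
add $t0, $t0, 4 → $t0=104+4=108
sub $t3, $t3, 1 → $t3=10-1=9
cmp $t3, 6  (cmp 9,6)
bgt body: taken
lw $t6, 0($t0) → $t6=M[108]=4
and $t4, $t4, $t6 → $t4=8&4=0
add $t0, $t0, 4 → $t0=108+4=112
sub $t3, $t3, 1 → $t3=9-1=8
cmp $t3, 6  (cmp 8,6)
bgt body: taken
lw $t6, 0($t0) → $t6=M[112]=28
and $t4, $t4, $t6 → $t4=0&28=0
add $t0, $t0, 4 → $t0=112+4=116
sub $t3, $t3, 1 → $t3=8-1=7
cmp $t3, 6  (cmp 7,6)
bgt body: taken
lw $t6, 0($t0) → $t6=M[116]=30
and $t4, $t4, $t6 → $t4=0&30=0
add $t0, $t0, 4 → $t0=116+4=120
sub $t3, $t3, 1 → $t3=7-1=6
cmp $t3, 6  (cmp 6,6)
bgt body: not taken
sw $t4, (112) → M[112]=0
halt.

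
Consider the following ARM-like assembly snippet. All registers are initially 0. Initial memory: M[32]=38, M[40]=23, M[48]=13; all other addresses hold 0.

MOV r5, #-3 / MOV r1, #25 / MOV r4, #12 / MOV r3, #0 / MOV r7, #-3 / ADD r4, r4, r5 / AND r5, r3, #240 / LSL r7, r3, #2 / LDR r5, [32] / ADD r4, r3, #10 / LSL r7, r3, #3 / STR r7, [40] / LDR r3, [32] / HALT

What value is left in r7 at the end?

0

r5=-3
r1=25
r4=12
r3=0
r7=-3
r4=12+(-3)=9
r5=0&240=0
r7=0<<2=0
r5=M[32]=38
r4=0+10=10
r7=0<<3=0
STR r7, [40] → M[40]=0
r3=M[32]=38
halt.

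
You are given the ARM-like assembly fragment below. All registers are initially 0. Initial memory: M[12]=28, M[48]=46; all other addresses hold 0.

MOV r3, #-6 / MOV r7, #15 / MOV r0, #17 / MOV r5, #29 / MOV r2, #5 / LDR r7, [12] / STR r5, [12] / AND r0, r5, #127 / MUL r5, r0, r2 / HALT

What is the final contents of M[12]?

29

after MOV r3, #-6: r3=-6
after MOV r7, #15: r7=15
after MOV r0, #17: r0=17
after MOV r5, #29: r5=29
after MOV r2, #5: r2=5
after LDR r7, [12]: r7=M[12]=28
STR r5, [12] → M[12]=29
after AND r0, r5, #127: r0=29&127=29
after MUL r5, r0, r2: r5=29*5=145
halt.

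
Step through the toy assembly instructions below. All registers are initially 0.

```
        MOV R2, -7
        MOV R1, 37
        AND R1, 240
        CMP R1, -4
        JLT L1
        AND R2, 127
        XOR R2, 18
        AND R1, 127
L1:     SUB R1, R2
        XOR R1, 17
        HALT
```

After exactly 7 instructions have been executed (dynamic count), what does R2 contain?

after MOV R2, -7: R2=-7
after MOV R1, 37: R1=37
after AND R1, 240: R1=37&240=32
CMP R1, -4  (cmp 32,-4)
JLT L1: not taken
after AND R2, 127: R2=(-7)&127=121
after XOR R2, 18: R2=121^18=107
After step 7: R2 = 107.

107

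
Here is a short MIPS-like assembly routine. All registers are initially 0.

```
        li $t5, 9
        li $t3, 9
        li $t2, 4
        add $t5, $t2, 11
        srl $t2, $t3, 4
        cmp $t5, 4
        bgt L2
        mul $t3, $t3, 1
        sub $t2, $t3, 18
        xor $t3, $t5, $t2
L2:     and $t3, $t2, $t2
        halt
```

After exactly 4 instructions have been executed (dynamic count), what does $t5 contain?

li $t5, 9 → $t5=9
li $t3, 9 → $t3=9
li $t2, 4 → $t2=4
add $t5, $t2, 11 → $t5=4+11=15
After step 4: $t5 = 15.

15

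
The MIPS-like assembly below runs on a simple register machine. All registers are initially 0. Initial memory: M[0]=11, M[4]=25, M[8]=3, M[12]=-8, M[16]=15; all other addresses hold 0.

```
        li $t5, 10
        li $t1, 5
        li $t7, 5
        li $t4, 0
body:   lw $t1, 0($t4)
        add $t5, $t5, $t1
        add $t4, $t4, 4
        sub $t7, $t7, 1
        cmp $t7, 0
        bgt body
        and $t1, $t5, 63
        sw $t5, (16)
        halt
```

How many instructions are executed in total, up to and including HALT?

$t5=10
$t1=5
$t7=5
$t4=0
$t1=M[0]=11
$t5=10+11=21
$t4=0+4=4
$t7=5-1=4
cmp $t7, 0  (cmp 4,0)
bgt body: taken
$t1=M[4]=25
$t5=21+25=46
$t4=4+4=8
$t7=4-1=3
cmp $t7, 0  (cmp 3,0)
bgt body: taken
$t1=M[8]=3
$t5=46+3=49
$t4=8+4=12
$t7=3-1=2
cmp $t7, 0  (cmp 2,0)
bgt body: taken
$t1=M[12]=-8
$t5=49+(-8)=41
$t4=12+4=16
$t7=2-1=1
cmp $t7, 0  (cmp 1,0)
bgt body: taken
$t1=M[16]=15
$t5=41+15=56
$t4=16+4=20
$t7=1-1=0
cmp $t7, 0  (cmp 0,0)
bgt body: not taken
$t1=56&63=56
sw $t5, (16) → M[16]=56
halt.
Total executed instructions: 37.

37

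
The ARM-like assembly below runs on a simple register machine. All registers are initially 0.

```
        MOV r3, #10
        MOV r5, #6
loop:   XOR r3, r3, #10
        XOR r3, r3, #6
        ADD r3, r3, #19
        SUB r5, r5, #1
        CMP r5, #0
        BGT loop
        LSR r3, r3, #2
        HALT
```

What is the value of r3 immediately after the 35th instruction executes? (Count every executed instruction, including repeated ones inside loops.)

r3=10
r5=6
r3=10^10=0
r3=0^6=6
r3=6+19=25
r5=6-1=5
CMP r5, #0  (cmp 5,0)
BGT loop: taken
r3=25^10=19
r3=19^6=21
r3=21+19=40
r5=5-1=4
CMP r5, #0  (cmp 4,0)
BGT loop: taken
r3=40^10=34
r3=34^6=36
r3=36+19=55
r5=4-1=3
CMP r5, #0  (cmp 3,0)
BGT loop: taken
r3=55^10=61
r3=61^6=59
r3=59+19=78
r5=3-1=2
CMP r5, #0  (cmp 2,0)
BGT loop: taken
r3=78^10=68
r3=68^6=66
r3=66+19=85
r5=2-1=1
CMP r5, #0  (cmp 1,0)
BGT loop: taken
r3=85^10=95
r3=95^6=89
r3=89+19=108
After step 35: r3 = 108.

108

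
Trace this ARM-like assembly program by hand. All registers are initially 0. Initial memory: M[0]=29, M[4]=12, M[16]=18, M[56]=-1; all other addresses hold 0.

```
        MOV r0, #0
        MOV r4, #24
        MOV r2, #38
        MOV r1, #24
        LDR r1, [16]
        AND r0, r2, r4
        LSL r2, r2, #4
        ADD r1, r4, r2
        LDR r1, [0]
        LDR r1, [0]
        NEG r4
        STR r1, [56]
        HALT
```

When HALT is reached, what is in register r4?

-24

after MOV r0, #0: r0=0
after MOV r4, #24: r4=24
after MOV r2, #38: r2=38
after MOV r1, #24: r1=24
after LDR r1, [16]: r1=M[16]=18
after AND r0, r2, r4: r0=38&24=0
after LSL r2, r2, #4: r2=38<<4=608
after ADD r1, r4, r2: r1=24+608=632
after LDR r1, [0]: r1=M[0]=29
after LDR r1, [0]: r1=M[0]=29
after NEG r4: r4=-(24)=-24
STR r1, [56] → M[56]=29
halt.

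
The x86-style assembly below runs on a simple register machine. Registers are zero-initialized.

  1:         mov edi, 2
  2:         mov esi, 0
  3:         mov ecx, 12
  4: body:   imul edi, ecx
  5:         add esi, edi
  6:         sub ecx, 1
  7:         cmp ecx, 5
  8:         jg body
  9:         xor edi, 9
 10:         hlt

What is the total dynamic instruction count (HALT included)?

edi=2
esi=0
ecx=12
edi=2*12=24
esi=0+24=24
ecx=12-1=11
cmp ecx, 5  (cmp 11,5)
jg body: taken
edi=24*11=264
esi=24+264=288
ecx=11-1=10
cmp ecx, 5  (cmp 10,5)
jg body: taken
edi=264*10=2640
esi=288+2640=2928
ecx=10-1=9
cmp ecx, 5  (cmp 9,5)
jg body: taken
edi=2640*9=23760
esi=2928+23760=26688
ecx=9-1=8
cmp ecx, 5  (cmp 8,5)
jg body: taken
edi=23760*8=190080
esi=26688+190080=216768
ecx=8-1=7
cmp ecx, 5  (cmp 7,5)
jg body: taken
edi=190080*7=1330560
esi=216768+1330560=1547328
ecx=7-1=6
cmp ecx, 5  (cmp 6,5)
jg body: taken
edi=1330560*6=7983360
esi=1547328+7983360=9530688
ecx=6-1=5
cmp ecx, 5  (cmp 5,5)
jg body: not taken
edi=7983360^9=7983369
halt.
Total executed instructions: 40.

40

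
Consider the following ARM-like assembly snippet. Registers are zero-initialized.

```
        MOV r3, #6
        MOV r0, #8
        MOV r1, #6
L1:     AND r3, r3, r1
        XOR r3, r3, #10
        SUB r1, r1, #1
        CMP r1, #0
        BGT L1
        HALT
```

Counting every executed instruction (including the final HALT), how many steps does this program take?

34

after MOV r3, #6: r3=6
after MOV r0, #8: r0=8
after MOV r1, #6: r1=6
after AND r3, r3, r1: r3=6&6=6
after XOR r3, r3, #10: r3=6^10=12
after SUB r1, r1, #1: r1=6-1=5
CMP r1, #0  (cmp 5,0)
BGT L1: taken
after AND r3, r3, r1: r3=12&5=4
after XOR r3, r3, #10: r3=4^10=14
after SUB r1, r1, #1: r1=5-1=4
CMP r1, #0  (cmp 4,0)
BGT L1: taken
after AND r3, r3, r1: r3=14&4=4
after XOR r3, r3, #10: r3=4^10=14
after SUB r1, r1, #1: r1=4-1=3
CMP r1, #0  (cmp 3,0)
BGT L1: taken
after AND r3, r3, r1: r3=14&3=2
after XOR r3, r3, #10: r3=2^10=8
after SUB r1, r1, #1: r1=3-1=2
CMP r1, #0  (cmp 2,0)
BGT L1: taken
after AND r3, r3, r1: r3=8&2=0
after XOR r3, r3, #10: r3=0^10=10
after SUB r1, r1, #1: r1=2-1=1
CMP r1, #0  (cmp 1,0)
BGT L1: taken
after AND r3, r3, r1: r3=10&1=0
after XOR r3, r3, #10: r3=0^10=10
after SUB r1, r1, #1: r1=1-1=0
CMP r1, #0  (cmp 0,0)
BGT L1: not taken
halt.
Total executed instructions: 34.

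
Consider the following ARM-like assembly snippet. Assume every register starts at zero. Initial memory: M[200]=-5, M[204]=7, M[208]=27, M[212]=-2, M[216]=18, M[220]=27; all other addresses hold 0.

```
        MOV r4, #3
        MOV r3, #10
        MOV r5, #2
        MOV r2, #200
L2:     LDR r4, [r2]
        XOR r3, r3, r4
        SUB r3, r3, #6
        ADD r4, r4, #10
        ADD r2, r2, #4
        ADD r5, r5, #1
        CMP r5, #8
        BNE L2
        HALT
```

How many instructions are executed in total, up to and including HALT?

after MOV r4, #3: r4=3
after MOV r3, #10: r3=10
after MOV r5, #2: r5=2
after MOV r2, #200: r2=200
after LDR r4, [r2]: r4=M[200]=-5
after XOR r3, r3, r4: r3=10^(-5)=-15
after SUB r3, r3, #6: r3=(-15)-6=-21
after ADD r4, r4, #10: r4=(-5)+10=5
after ADD r2, r2, #4: r2=200+4=204
after ADD r5, r5, #1: r5=2+1=3
CMP r5, #8  (cmp 3,8)
BNE L2: taken
after LDR r4, [r2]: r4=M[204]=7
after XOR r3, r3, r4: r3=(-21)^7=-20
after SUB r3, r3, #6: r3=(-20)-6=-26
after ADD r4, r4, #10: r4=7+10=17
after ADD r2, r2, #4: r2=204+4=208
after ADD r5, r5, #1: r5=3+1=4
CMP r5, #8  (cmp 4,8)
BNE L2: taken
after LDR r4, [r2]: r4=M[208]=27
after XOR r3, r3, r4: r3=(-26)^27=-3
after SUB r3, r3, #6: r3=(-3)-6=-9
after ADD r4, r4, #10: r4=27+10=37
after ADD r2, r2, #4: r2=208+4=212
after ADD r5, r5, #1: r5=4+1=5
CMP r5, #8  (cmp 5,8)
BNE L2: taken
after LDR r4, [r2]: r4=M[212]=-2
after XOR r3, r3, r4: r3=(-9)^(-2)=9
after SUB r3, r3, #6: r3=9-6=3
after ADD r4, r4, #10: r4=(-2)+10=8
after ADD r2, r2, #4: r2=212+4=216
after ADD r5, r5, #1: r5=5+1=6
CMP r5, #8  (cmp 6,8)
BNE L2: taken
after LDR r4, [r2]: r4=M[216]=18
after XOR r3, r3, r4: r3=3^18=17
after SUB r3, r3, #6: r3=17-6=11
after ADD r4, r4, #10: r4=18+10=28
after ADD r2, r2, #4: r2=216+4=220
after ADD r5, r5, #1: r5=6+1=7
CMP r5, #8  (cmp 7,8)
BNE L2: taken
after LDR r4, [r2]: r4=M[220]=27
after XOR r3, r3, r4: r3=11^27=16
after SUB r3, r3, #6: r3=16-6=10
after ADD r4, r4, #10: r4=27+10=37
after ADD r2, r2, #4: r2=220+4=224
after ADD r5, r5, #1: r5=7+1=8
CMP r5, #8  (cmp 8,8)
BNE L2: not taken
halt.
Total executed instructions: 53.

53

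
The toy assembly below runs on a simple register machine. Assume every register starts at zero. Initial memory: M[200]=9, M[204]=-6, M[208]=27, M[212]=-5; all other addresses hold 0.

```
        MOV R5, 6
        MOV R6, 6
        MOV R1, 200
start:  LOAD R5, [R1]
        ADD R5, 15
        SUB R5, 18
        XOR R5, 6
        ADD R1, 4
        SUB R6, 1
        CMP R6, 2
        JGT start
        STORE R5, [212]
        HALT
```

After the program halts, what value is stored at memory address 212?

after MOV R5, 6: R5=6
after MOV R6, 6: R6=6
after MOV R1, 200: R1=200
after LOAD R5, [R1]: R5=M[200]=9
after ADD R5, 15: R5=9+15=24
after SUB R5, 18: R5=24-18=6
after XOR R5, 6: R5=6^6=0
after ADD R1, 4: R1=200+4=204
after SUB R6, 1: R6=6-1=5
CMP R6, 2  (cmp 5,2)
JGT start: taken
after LOAD R5, [R1]: R5=M[204]=-6
after ADD R5, 15: R5=(-6)+15=9
after SUB R5, 18: R5=9-18=-9
after XOR R5, 6: R5=(-9)^6=-15
after ADD R1, 4: R1=204+4=208
after SUB R6, 1: R6=5-1=4
CMP R6, 2  (cmp 4,2)
JGT start: taken
after LOAD R5, [R1]: R5=M[208]=27
after ADD R5, 15: R5=27+15=42
after SUB R5, 18: R5=42-18=24
after XOR R5, 6: R5=24^6=30
after ADD R1, 4: R1=208+4=212
after SUB R6, 1: R6=4-1=3
CMP R6, 2  (cmp 3,2)
JGT start: taken
after LOAD R5, [R1]: R5=M[212]=-5
after ADD R5, 15: R5=(-5)+15=10
after SUB R5, 18: R5=10-18=-8
after XOR R5, 6: R5=(-8)^6=-2
after ADD R1, 4: R1=212+4=216
after SUB R6, 1: R6=3-1=2
CMP R6, 2  (cmp 2,2)
JGT start: not taken
STORE R5, [212] → M[212]=-2
halt.

-2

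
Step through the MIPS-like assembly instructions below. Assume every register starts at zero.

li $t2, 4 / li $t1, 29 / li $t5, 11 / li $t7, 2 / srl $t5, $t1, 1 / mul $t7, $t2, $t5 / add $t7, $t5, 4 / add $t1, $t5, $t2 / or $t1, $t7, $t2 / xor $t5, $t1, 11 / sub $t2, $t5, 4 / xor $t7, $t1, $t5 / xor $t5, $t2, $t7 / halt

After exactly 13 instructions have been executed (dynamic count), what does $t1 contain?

$t2=4
$t1=29
$t5=11
$t7=2
$t5=29>>1=14
$t7=4*14=56
$t7=14+4=18
$t1=14+4=18
$t1=18|4=22
$t5=22^11=29
$t2=29-4=25
$t7=22^29=11
$t5=25^11=18
After step 13: $t1 = 22.

22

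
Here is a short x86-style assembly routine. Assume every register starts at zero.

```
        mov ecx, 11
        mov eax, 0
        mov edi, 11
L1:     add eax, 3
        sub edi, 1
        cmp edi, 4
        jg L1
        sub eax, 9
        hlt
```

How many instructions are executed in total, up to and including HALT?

33

after mov ecx, 11: ecx=11
after mov eax, 0: eax=0
after mov edi, 11: edi=11
after add eax, 3: eax=0+3=3
after sub edi, 1: edi=11-1=10
cmp edi, 4  (cmp 10,4)
jg L1: taken
after add eax, 3: eax=3+3=6
after sub edi, 1: edi=10-1=9
cmp edi, 4  (cmp 9,4)
jg L1: taken
after add eax, 3: eax=6+3=9
after sub edi, 1: edi=9-1=8
cmp edi, 4  (cmp 8,4)
jg L1: taken
after add eax, 3: eax=9+3=12
after sub edi, 1: edi=8-1=7
cmp edi, 4  (cmp 7,4)
jg L1: taken
after add eax, 3: eax=12+3=15
after sub edi, 1: edi=7-1=6
cmp edi, 4  (cmp 6,4)
jg L1: taken
after add eax, 3: eax=15+3=18
after sub edi, 1: edi=6-1=5
cmp edi, 4  (cmp 5,4)
jg L1: taken
after add eax, 3: eax=18+3=21
after sub edi, 1: edi=5-1=4
cmp edi, 4  (cmp 4,4)
jg L1: not taken
after sub eax, 9: eax=21-9=12
halt.
Total executed instructions: 33.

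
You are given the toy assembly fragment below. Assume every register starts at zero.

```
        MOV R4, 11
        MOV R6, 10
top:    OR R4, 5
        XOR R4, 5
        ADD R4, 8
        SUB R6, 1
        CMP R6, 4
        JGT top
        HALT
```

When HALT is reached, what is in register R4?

58

MOV R4, 11 → R4=11
MOV R6, 10 → R6=10
OR R4, 5 → R4=11|5=15
XOR R4, 5 → R4=15^5=10
ADD R4, 8 → R4=10+8=18
SUB R6, 1 → R6=10-1=9
CMP R6, 4  (cmp 9,4)
JGT top: taken
OR R4, 5 → R4=18|5=23
XOR R4, 5 → R4=23^5=18
ADD R4, 8 → R4=18+8=26
SUB R6, 1 → R6=9-1=8
CMP R6, 4  (cmp 8,4)
JGT top: taken
OR R4, 5 → R4=26|5=31
XOR R4, 5 → R4=31^5=26
ADD R4, 8 → R4=26+8=34
SUB R6, 1 → R6=8-1=7
CMP R6, 4  (cmp 7,4)
JGT top: taken
OR R4, 5 → R4=34|5=39
XOR R4, 5 → R4=39^5=34
ADD R4, 8 → R4=34+8=42
SUB R6, 1 → R6=7-1=6
CMP R6, 4  (cmp 6,4)
JGT top: taken
OR R4, 5 → R4=42|5=47
XOR R4, 5 → R4=47^5=42
ADD R4, 8 → R4=42+8=50
SUB R6, 1 → R6=6-1=5
CMP R6, 4  (cmp 5,4)
JGT top: taken
OR R4, 5 → R4=50|5=55
XOR R4, 5 → R4=55^5=50
ADD R4, 8 → R4=50+8=58
SUB R6, 1 → R6=5-1=4
CMP R6, 4  (cmp 4,4)
JGT top: not taken
halt.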